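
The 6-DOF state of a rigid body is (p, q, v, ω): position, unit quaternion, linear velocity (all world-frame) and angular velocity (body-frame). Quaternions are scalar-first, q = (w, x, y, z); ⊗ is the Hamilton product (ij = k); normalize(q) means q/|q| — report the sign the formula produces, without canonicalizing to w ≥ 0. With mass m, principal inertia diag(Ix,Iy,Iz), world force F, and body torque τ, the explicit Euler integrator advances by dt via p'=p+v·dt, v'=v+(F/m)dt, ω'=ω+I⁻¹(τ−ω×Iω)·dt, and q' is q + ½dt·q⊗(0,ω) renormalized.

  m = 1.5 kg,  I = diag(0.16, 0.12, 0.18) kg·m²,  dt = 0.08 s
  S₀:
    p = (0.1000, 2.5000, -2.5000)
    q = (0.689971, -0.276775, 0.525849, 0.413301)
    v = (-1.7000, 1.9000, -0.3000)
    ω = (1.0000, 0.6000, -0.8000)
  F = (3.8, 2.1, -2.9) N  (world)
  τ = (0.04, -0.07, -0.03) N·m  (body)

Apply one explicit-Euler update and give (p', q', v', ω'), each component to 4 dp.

p' = (-0.0360, 2.6520, -2.5240)
q' = (0.7005, -0.2755, 0.5492, 0.3630)
v' = (-1.4973, 2.0120, -0.4547)
ω' = (1.0344, 0.5427, -0.8027)

p + v·dt = (-0.0360, 2.6520, -2.5240)
new velocity v' = (-1.4973, 2.0120, -0.4547)
(τ − ω×Iω)/I = (0.4300, -0.7167, -0.0333)
new body rate ω' = (1.0344, 0.5427, -0.8027)
q⊗(0,ω) = (0.2919064, 0.0213112, 0.6058636, -1.2438908)
updated quaternion q' = (0.7005, -0.2755, 0.5492, 0.3630)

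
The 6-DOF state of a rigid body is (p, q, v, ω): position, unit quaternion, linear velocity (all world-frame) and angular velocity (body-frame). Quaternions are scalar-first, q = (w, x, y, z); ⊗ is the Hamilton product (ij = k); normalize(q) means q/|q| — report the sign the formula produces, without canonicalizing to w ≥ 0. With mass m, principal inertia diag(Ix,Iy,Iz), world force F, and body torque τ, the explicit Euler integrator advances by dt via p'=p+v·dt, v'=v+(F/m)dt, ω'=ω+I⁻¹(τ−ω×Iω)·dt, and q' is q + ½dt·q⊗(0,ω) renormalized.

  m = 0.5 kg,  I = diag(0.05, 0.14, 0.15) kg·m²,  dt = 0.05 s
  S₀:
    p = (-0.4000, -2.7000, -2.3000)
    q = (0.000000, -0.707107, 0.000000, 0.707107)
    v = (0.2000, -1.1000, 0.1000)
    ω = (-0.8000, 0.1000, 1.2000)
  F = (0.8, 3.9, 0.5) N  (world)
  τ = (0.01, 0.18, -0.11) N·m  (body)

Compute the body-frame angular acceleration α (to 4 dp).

α = (0.1760, 0.6000, -0.6853)

gyro term ω×Iω = (0.0012, 0.0960, -0.0072)
angular accel α = (0.1760, 0.6000, -0.6853)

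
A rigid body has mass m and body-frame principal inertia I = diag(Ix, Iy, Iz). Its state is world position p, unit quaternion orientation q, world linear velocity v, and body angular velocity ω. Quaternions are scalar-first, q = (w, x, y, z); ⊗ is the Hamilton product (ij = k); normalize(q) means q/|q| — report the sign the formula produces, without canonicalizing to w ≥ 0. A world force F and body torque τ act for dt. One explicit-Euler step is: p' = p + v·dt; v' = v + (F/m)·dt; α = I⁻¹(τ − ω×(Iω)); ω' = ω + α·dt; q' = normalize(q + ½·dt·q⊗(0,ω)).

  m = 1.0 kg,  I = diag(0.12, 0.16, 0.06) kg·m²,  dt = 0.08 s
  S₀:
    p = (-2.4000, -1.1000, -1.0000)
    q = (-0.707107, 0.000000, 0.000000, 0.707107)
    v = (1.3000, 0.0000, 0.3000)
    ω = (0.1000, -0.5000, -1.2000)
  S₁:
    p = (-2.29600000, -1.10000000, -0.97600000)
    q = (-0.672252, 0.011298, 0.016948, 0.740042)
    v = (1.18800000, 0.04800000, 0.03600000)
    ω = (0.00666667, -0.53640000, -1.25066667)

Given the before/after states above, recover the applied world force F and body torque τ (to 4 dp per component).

F = (-1.4000, 0.6000, -3.3000)
τ = (-0.2000, -0.0800, -0.0400)

v₁ − v₀ = (-0.11200000, 0.04800000, -0.26400000)
applied force F = (-1.4000, 0.6000, -3.3000)
ω₁ − ω₀ = (-0.09333333, -0.03640000, -0.05066667)
applied torque τ = (-0.2000, -0.0800, -0.0400)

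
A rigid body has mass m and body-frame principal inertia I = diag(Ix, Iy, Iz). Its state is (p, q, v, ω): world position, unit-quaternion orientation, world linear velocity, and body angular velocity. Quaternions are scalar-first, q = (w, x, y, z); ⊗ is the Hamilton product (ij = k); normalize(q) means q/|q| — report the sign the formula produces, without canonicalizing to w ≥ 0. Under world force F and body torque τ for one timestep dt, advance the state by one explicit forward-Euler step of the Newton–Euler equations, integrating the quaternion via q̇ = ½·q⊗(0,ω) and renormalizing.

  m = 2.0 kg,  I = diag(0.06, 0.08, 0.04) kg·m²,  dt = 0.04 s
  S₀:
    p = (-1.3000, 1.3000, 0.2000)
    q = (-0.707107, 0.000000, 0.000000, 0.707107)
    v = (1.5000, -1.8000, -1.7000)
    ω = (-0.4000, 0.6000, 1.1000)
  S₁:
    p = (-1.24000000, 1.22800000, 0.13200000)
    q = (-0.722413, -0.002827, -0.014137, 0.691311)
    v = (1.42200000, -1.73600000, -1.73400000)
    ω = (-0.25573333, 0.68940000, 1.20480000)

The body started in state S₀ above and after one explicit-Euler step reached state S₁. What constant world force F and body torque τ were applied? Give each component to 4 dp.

F = (-3.9000, 3.2000, -1.7000)
τ = (0.1900, 0.1700, 0.1000)

ω₁ − ω₀ = (0.14426667, 0.08940000, 0.10480000)
gyro term ω₀×Iω₀ = (-0.0264, -0.0088, -0.0048)
I·α + gyro = (0.1900, 0.1700, 0.1000)
v₁ − v₀ = (-0.07800000, 0.06400000, -0.03400000)
applied force F = (-3.9000, 3.2000, -1.7000)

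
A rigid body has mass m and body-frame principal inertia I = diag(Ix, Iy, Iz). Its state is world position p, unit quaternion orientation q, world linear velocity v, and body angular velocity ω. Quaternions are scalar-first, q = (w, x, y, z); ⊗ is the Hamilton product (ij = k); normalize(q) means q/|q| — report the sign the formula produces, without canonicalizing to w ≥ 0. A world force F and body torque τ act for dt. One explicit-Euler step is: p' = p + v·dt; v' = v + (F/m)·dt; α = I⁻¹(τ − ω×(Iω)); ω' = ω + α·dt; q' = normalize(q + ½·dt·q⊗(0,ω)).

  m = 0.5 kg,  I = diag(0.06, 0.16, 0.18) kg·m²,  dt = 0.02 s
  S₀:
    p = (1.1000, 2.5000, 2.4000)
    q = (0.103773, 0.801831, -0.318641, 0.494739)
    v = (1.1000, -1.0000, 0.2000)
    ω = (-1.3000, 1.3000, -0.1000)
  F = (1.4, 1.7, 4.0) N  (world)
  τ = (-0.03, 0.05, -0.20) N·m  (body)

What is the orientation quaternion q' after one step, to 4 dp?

2q̇ = q⊗(0,ω) = (1.5060875, -0.7462015, -0.4280727, 0.6177697)
q + ½dt·q⊗(0,ω), renormalized = (0.1188, 0.7942, -0.3229, 0.5008)

q' = (0.1188, 0.7942, -0.3229, 0.5008)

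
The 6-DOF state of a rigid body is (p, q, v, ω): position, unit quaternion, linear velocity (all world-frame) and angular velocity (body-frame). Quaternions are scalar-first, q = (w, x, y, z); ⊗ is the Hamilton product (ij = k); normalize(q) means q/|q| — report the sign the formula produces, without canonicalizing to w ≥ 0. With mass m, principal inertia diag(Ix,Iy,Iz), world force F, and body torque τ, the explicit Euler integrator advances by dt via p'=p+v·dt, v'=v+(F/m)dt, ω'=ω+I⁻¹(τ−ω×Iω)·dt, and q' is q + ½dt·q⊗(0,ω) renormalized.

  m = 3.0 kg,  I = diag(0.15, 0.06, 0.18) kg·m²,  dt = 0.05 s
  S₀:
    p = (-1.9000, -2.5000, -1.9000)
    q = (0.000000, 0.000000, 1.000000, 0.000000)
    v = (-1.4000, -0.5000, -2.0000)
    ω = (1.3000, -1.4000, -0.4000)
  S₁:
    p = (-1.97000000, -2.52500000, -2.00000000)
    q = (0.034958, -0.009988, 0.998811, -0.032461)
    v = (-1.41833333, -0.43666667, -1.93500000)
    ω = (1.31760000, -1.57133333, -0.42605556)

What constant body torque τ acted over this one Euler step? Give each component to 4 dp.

τ = (0.1200, -0.1900, 0.0700)

rate change Δω = (0.01760000, -0.17133333, -0.02605556)
τ = I·(Δω/dt) + ω₀×(Iω₀) = (0.1200, -0.1900, 0.0700)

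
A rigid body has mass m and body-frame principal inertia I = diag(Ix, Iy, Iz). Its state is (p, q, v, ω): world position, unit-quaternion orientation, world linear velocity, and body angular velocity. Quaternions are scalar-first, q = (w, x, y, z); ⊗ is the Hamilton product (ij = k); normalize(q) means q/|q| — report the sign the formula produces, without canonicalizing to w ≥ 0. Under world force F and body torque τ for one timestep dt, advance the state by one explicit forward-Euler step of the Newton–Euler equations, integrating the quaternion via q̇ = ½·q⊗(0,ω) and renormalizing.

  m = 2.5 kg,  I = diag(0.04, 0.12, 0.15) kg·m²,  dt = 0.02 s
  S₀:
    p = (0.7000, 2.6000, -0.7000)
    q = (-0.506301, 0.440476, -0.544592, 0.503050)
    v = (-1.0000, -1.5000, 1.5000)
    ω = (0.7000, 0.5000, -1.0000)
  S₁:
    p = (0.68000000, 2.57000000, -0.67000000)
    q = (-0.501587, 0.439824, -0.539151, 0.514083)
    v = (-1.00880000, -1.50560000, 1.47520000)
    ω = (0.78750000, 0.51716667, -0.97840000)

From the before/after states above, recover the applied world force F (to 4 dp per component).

F = (-1.1000, -0.7000, -3.1000)

v₁ − v₀ = (-0.00880000, -0.00560000, -0.02480000)
m·(v₁−v₀)/dt = (-1.1000, -0.7000, -3.1000)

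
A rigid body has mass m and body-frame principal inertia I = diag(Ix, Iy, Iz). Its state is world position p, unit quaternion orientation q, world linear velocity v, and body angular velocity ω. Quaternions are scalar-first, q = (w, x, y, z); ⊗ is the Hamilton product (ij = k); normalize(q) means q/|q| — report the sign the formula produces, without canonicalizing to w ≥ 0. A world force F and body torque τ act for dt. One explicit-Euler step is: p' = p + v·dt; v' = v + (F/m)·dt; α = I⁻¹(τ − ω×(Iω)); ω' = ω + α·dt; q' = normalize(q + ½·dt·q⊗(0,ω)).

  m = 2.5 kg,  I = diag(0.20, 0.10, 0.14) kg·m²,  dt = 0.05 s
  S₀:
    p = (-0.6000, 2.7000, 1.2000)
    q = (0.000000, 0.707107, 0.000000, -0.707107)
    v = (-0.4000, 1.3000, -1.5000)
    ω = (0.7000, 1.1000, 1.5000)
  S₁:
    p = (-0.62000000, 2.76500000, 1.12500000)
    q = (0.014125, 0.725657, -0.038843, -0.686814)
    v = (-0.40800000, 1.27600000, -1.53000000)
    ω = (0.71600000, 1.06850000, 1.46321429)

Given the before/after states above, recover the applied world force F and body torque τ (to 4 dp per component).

F = (-0.4000, -1.2000, -1.5000)
τ = (0.1300, 0.0000, -0.1800)

rate change Δω = (0.01600000, -0.03150000, -0.03678571)
precession coupling = (0.0660, 0.0630, -0.0770)
I·α + gyro = (0.1300, 0.0000, -0.1800)
velocity change Δv = (-0.00800000, -0.02400000, -0.03000000)
F = m·Δv/dt = (-0.4000, -1.2000, -1.5000)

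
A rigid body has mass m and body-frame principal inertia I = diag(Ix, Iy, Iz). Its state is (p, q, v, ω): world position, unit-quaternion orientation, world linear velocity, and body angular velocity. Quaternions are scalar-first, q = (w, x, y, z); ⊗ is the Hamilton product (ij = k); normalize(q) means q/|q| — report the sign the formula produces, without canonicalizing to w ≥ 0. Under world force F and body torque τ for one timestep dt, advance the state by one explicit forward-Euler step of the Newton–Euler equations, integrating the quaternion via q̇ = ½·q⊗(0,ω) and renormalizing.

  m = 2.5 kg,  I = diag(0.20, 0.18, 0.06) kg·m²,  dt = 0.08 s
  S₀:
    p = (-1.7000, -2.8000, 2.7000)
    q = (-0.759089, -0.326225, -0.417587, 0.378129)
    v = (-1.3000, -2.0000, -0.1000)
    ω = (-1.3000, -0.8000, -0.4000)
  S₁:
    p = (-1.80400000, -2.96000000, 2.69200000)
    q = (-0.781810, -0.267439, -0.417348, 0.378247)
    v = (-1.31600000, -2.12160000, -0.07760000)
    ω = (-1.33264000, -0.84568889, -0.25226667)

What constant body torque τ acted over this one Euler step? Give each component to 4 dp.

τ = (-0.1200, -0.0300, 0.0900)

ω₁ − ω₀ = (-0.03264000, -0.04568889, 0.14773333)
I·α + gyro = (-0.1200, -0.0300, 0.0900)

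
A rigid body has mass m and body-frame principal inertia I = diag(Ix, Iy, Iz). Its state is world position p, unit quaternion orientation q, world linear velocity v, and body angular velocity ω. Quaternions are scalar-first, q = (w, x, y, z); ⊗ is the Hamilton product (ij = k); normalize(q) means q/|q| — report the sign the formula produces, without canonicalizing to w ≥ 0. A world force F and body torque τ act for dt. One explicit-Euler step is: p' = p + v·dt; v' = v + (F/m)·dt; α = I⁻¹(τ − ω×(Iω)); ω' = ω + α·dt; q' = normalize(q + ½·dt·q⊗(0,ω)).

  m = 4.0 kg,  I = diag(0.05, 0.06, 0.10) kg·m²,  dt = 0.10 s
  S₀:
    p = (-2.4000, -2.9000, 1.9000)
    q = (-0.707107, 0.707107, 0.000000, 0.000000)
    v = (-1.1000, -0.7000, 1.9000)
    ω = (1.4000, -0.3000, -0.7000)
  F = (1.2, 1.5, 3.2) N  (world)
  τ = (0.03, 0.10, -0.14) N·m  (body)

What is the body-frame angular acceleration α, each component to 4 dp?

precession coupling ω×(Iω) = (0.0084, 0.0490, -0.0042)
α = I⁻¹(τ − ω×Iω) = (0.4320, 0.8500, -1.3580)

α = (0.4320, 0.8500, -1.3580)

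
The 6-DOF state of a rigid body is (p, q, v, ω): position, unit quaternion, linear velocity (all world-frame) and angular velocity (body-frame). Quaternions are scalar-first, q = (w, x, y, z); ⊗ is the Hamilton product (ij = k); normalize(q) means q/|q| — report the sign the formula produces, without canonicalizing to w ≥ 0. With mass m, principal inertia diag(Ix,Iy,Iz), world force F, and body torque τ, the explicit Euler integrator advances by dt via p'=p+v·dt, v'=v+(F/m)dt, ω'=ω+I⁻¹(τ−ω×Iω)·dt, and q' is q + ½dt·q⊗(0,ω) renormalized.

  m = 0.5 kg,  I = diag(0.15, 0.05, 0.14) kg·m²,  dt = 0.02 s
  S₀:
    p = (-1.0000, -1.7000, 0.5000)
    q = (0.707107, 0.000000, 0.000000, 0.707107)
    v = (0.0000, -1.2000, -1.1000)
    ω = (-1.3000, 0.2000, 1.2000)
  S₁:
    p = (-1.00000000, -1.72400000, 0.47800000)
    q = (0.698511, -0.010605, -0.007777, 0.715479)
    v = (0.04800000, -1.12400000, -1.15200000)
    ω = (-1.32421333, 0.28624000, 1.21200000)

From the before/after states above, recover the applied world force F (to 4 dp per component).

F = (1.2000, 1.9000, -1.3000)

v₁ − v₀ = (0.04800000, 0.07600000, -0.05200000)
applied force F = (1.2000, 1.9000, -1.3000)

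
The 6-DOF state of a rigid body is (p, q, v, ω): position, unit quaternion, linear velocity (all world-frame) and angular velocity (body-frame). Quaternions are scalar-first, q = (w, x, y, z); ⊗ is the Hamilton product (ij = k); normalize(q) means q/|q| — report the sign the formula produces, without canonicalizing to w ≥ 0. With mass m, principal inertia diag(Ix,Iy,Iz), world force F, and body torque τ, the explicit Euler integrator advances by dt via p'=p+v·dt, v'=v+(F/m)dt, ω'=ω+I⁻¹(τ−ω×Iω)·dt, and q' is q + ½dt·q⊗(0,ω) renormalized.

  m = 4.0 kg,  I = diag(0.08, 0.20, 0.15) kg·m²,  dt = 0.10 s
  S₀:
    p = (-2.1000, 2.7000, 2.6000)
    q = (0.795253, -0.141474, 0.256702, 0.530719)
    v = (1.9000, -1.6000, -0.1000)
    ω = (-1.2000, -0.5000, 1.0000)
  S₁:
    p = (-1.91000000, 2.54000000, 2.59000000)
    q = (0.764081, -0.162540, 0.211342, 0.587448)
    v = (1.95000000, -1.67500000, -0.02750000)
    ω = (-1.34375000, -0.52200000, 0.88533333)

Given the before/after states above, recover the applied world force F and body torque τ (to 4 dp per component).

Δv = v₁−v₀ = (0.05000000, -0.07500000, 0.07250000)
m·(v₁−v₀)/dt = (2.0000, -3.0000, 2.9000)
Δω = ω₁−ω₀ = (-0.14375000, -0.02200000, -0.11466667)
applied torque τ = (-0.0900, 0.0400, -0.1000)

F = (2.0000, -3.0000, 2.9000)
τ = (-0.0900, 0.0400, -0.1000)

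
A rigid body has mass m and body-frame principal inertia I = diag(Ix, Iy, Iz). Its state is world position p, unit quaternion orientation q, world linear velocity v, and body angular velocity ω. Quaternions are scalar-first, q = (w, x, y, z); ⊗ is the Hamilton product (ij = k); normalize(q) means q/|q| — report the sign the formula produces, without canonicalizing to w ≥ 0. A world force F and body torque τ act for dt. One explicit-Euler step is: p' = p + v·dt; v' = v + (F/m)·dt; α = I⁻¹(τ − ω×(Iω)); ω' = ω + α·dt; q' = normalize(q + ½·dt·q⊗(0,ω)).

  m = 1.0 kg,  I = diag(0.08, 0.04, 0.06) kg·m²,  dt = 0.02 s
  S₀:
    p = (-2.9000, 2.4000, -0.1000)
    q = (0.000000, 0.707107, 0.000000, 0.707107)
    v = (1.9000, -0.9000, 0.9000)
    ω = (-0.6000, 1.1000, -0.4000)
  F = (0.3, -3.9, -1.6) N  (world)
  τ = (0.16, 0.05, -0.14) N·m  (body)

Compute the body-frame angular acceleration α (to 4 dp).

gyro term ω×Iω = (-0.0088, 0.0048, 0.0264)
α = I⁻¹(τ − ω×Iω) = (2.1100, 1.1300, -2.7733)

α = (2.1100, 1.1300, -2.7733)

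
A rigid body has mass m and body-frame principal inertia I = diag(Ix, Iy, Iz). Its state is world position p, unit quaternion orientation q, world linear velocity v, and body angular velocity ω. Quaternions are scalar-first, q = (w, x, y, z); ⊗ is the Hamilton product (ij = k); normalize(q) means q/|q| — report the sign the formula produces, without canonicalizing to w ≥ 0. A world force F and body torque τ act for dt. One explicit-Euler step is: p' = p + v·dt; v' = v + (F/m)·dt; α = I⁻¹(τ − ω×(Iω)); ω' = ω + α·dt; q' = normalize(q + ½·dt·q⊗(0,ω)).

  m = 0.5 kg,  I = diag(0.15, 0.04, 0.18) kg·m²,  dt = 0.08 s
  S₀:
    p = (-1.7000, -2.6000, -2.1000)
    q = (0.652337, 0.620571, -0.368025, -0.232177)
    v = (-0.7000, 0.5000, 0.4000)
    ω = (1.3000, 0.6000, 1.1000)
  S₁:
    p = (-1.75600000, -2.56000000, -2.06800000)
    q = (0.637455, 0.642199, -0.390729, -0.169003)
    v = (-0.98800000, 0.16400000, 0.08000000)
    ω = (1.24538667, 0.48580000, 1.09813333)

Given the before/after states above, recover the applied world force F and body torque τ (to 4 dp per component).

v₁ − v₀ = (-0.28800000, -0.33600000, -0.32000000)
m·(v₁−v₀)/dt = (-1.8000, -2.1000, -2.0000)
ω₁ − ω₀ = (-0.05461333, -0.11420000, -0.00186667)
gyro term ω₀×Iω₀ = (0.0924, -0.0429, -0.0858)
applied torque τ = (-0.0100, -0.1000, -0.0900)

F = (-1.8000, -2.1000, -2.0000)
τ = (-0.0100, -0.1000, -0.0900)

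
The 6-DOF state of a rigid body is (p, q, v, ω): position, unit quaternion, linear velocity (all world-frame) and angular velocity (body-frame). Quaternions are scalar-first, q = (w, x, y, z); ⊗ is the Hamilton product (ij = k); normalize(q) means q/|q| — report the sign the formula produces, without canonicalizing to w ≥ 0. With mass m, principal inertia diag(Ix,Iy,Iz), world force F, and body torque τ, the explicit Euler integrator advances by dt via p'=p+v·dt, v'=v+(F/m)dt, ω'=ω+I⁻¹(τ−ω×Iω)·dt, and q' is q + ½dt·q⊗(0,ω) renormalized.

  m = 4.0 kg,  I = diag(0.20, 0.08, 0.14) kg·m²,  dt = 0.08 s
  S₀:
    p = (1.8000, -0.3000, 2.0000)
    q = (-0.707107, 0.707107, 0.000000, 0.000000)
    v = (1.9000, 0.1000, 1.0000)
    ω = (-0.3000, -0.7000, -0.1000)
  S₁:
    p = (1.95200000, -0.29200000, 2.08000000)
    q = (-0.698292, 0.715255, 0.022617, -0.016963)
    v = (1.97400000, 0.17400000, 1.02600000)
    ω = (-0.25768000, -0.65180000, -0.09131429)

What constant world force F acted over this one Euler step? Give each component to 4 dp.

v₁ − v₀ = (0.07400000, 0.07400000, 0.02600000)
m·(v₁−v₀)/dt = (3.7000, 3.7000, 1.3000)

F = (3.7000, 3.7000, 1.3000)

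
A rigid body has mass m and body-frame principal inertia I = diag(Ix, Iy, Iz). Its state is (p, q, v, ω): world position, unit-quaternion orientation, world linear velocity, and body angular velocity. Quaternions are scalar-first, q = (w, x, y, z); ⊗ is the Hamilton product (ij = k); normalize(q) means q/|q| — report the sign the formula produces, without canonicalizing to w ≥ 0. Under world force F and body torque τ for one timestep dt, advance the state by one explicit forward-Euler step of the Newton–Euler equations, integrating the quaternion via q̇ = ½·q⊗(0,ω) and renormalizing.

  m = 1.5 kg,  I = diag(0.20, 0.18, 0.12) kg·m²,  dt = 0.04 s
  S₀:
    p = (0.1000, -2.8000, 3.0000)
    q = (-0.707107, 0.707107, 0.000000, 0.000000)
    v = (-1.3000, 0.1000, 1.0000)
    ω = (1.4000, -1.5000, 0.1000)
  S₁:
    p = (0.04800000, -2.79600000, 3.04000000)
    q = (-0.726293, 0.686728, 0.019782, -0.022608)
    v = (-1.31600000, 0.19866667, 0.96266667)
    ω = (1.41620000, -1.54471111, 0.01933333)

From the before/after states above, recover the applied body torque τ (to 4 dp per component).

τ = (0.0900, -0.1900, -0.2000)

ω₁ − ω₀ = (0.01620000, -0.04471111, -0.08066667)
precession coupling = (0.0090, 0.0112, 0.0420)
τ = I·(Δω/dt) + ω₀×(Iω₀) = (0.0900, -0.1900, -0.2000)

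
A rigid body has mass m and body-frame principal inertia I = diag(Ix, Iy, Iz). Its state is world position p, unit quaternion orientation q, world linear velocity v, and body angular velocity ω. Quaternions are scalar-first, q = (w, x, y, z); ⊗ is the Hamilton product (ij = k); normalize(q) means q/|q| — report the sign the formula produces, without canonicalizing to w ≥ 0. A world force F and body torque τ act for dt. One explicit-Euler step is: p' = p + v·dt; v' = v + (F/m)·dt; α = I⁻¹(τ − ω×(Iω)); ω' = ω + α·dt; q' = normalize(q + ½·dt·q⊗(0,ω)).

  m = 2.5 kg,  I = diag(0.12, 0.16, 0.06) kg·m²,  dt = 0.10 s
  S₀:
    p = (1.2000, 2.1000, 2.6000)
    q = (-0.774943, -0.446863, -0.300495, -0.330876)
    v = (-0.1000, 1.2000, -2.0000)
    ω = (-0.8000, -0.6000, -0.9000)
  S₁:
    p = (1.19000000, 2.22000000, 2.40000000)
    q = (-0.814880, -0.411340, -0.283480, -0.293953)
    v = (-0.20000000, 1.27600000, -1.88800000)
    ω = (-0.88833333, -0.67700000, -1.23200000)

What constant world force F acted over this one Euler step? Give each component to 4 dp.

F = (-2.5000, 1.9000, 2.8000)

velocity change Δv = (-0.10000000, 0.07600000, 0.11200000)
m·(v₁−v₀)/dt = (-2.5000, 1.9000, 2.8000)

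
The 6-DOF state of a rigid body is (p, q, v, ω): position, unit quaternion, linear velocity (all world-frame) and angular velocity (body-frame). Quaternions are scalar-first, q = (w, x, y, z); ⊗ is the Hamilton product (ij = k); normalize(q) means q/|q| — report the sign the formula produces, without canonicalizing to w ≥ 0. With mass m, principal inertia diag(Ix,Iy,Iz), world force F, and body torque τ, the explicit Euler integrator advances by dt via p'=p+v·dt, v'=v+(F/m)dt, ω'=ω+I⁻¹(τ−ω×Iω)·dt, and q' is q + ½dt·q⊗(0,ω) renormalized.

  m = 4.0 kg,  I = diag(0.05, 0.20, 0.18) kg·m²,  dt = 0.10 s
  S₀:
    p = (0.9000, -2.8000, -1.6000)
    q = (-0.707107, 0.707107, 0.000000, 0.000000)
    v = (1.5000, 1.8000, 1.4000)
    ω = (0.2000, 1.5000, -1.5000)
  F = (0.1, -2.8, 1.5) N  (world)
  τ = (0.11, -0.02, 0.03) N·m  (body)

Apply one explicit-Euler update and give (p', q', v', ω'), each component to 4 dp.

p' = (1.0500, -2.6200, -1.4600)
q' = (-0.7102, 0.6961, 0.0000, 0.1055)
v' = (1.5025, 1.7300, 1.4375)
ω' = (0.3300, 1.4705, -1.5083)

a = F/m = (0.0250, -0.7000, 0.3750)
p' = p + v·dt = (1.0500, -2.6200, -1.4600)
v' = v + a·dt = (1.5025, 1.7300, 1.4375)
ω×(Iω) gyroscopic = (0.0450, 0.0390, 0.0450)
angular accel α = (1.3000, -0.2950, -0.0833)
ω' = ω + α·dt = (0.3300, 1.4705, -1.5083)
q⊗(0,ω) = (-0.1414214, -0.1414214, 0.0000000, 2.1213210)
updated quaternion q' = (-0.7102, 0.6961, 0.0000, 0.1055)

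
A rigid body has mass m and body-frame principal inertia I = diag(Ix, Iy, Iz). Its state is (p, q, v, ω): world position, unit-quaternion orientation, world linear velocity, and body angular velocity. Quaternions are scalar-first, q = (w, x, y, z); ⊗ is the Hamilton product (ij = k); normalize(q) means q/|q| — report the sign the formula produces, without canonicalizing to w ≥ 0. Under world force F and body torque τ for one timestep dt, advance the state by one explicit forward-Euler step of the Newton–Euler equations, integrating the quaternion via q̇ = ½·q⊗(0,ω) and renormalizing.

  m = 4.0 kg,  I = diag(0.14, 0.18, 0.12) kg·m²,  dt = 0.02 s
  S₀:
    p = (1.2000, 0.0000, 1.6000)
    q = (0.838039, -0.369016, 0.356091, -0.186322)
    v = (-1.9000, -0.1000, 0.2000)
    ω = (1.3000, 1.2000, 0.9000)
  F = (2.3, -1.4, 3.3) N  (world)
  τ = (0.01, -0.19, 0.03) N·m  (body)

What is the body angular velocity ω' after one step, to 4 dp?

ω' = (1.3107, 1.1763, 0.8946)

ω×(Iω) gyroscopic = (-0.0648, 0.0234, 0.0624)
α = I⁻¹(τ − ω×Iω) = (0.5343, -1.1856, -0.2700)
new body rate ω' = (1.3107, 1.1763, 0.8946)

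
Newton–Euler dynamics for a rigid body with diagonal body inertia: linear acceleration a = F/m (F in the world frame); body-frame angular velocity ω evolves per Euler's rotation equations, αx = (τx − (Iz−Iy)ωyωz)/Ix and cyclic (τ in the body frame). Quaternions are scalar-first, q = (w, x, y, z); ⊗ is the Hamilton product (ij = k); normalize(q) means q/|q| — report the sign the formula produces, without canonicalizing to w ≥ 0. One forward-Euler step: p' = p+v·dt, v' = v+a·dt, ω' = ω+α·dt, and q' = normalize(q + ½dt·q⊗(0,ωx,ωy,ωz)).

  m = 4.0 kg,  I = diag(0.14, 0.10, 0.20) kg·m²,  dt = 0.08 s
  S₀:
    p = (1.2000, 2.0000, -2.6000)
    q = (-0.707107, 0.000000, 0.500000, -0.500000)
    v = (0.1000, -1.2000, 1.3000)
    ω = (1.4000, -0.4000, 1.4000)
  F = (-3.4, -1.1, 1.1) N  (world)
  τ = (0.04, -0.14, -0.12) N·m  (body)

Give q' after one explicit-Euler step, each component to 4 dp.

2q̇ = q⊗(0,ω) = (0.9000000, -0.4899498, -0.4171572, -1.6899498)
q + ½dt·q⊗(0,ω), renormalized = (-0.6689, -0.0195, 0.4817, -0.5658)

q' = (-0.6689, -0.0195, 0.4817, -0.5658)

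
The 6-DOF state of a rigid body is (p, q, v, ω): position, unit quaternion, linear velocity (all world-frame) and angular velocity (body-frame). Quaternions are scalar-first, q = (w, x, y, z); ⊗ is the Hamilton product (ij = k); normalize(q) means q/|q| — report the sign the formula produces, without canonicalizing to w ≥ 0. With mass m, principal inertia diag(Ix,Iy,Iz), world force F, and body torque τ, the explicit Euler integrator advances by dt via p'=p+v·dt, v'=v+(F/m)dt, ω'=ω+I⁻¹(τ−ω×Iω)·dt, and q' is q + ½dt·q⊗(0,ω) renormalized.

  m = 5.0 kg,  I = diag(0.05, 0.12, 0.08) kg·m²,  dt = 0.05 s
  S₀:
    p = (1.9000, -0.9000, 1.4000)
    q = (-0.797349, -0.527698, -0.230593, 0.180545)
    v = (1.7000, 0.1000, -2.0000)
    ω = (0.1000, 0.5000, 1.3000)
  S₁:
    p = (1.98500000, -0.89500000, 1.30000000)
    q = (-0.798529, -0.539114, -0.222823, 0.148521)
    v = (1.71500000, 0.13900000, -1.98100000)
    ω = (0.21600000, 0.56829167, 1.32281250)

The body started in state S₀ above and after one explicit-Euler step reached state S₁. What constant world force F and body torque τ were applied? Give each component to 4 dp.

F = (1.5000, 3.9000, 1.9000)
τ = (0.0900, 0.1600, 0.0400)

Δv = v₁−v₀ = (0.01500000, 0.03900000, 0.01900000)
applied force F = (1.5000, 3.9000, 1.9000)
ω₁ − ω₀ = (0.11600000, 0.06829167, 0.02281250)
I·α + gyro = (0.0900, 0.1600, 0.0400)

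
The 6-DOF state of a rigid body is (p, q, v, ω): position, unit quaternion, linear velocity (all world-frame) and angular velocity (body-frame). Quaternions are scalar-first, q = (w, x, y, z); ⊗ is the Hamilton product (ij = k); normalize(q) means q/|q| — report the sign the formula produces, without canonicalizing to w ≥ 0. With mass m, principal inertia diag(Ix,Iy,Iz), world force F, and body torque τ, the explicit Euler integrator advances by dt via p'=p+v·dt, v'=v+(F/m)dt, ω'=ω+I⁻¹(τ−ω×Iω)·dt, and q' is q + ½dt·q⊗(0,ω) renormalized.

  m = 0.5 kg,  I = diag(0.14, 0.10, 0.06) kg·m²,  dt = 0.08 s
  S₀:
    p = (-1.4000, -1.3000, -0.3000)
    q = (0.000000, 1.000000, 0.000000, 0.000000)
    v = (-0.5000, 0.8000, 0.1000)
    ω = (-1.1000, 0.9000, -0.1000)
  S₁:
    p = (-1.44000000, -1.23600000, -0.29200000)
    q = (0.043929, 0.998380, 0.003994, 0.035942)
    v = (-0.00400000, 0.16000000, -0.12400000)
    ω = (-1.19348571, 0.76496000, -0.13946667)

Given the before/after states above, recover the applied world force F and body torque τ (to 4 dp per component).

F = (3.1000, -4.0000, -1.4000)
τ = (-0.1600, -0.1600, 0.0100)

rate change Δω = (-0.09348571, -0.13504000, -0.03946667)
τ = I·(Δω/dt) + ω₀×(Iω₀) = (-0.1600, -0.1600, 0.0100)
Δv = v₁−v₀ = (0.49600000, -0.64000000, -0.22400000)
m·(v₁−v₀)/dt = (3.1000, -4.0000, -1.4000)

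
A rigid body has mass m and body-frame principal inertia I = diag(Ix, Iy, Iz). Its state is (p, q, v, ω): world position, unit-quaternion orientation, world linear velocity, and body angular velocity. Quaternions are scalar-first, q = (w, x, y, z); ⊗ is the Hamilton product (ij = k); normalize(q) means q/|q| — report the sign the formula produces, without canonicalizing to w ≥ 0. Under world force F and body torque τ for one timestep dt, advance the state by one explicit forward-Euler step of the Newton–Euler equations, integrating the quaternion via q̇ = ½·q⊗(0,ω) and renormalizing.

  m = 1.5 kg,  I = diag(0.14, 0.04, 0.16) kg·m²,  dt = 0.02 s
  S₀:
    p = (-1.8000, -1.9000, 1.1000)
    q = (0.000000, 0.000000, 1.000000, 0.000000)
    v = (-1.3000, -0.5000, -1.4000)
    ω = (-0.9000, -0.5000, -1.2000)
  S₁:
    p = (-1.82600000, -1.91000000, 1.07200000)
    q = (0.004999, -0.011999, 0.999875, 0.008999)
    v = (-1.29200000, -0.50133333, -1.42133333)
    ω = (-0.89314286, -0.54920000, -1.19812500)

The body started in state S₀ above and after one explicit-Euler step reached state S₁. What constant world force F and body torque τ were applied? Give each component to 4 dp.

F = (0.6000, -0.1000, -1.6000)
τ = (0.1200, -0.1200, -0.0300)

rate change Δω = (0.00685714, -0.04920000, 0.00187500)
applied torque τ = (0.1200, -0.1200, -0.0300)
v₁ − v₀ = (0.00800000, -0.00133333, -0.02133333)
applied force F = (0.6000, -0.1000, -1.6000)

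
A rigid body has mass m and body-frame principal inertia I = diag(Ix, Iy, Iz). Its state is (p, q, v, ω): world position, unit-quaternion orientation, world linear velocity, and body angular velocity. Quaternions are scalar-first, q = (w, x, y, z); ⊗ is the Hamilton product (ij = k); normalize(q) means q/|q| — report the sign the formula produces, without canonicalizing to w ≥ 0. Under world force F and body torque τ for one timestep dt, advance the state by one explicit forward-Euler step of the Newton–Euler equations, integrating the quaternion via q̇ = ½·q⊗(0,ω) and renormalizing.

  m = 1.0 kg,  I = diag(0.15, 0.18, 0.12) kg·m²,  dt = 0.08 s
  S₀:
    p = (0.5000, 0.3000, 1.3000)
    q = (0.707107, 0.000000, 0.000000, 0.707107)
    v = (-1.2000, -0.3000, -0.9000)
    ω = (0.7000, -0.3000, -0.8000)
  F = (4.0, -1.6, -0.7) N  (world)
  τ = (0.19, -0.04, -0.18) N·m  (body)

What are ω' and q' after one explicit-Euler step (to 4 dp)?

ω' = (0.8090, -0.3103, -0.9158)
q' = (0.7290, 0.0283, 0.0113, 0.6838)

angular accel α = (1.3627, -0.1289, -1.4475)
new body rate ω' = (0.8090, -0.3103, -0.9158)
Hamilton product q⊗(0,ω) = (0.5656856, 0.7071070, 0.2828428, -0.5656856)
updated quaternion q' = (0.7290, 0.0283, 0.0113, 0.6838)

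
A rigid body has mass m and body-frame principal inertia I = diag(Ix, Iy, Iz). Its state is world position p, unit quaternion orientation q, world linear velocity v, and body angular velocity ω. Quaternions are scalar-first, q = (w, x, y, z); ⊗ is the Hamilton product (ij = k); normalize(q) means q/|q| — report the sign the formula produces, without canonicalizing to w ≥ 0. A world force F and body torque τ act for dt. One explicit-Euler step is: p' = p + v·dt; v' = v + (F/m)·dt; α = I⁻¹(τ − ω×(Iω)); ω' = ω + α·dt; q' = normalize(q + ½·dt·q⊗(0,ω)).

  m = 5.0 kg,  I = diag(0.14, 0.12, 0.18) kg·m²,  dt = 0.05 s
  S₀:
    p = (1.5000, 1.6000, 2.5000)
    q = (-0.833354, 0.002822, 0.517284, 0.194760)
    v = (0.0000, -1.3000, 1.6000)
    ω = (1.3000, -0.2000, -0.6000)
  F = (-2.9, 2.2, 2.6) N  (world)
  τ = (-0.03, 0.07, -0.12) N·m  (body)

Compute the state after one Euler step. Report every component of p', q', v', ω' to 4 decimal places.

p' = p + v·dt = (1.5000, 1.5350, 2.5800)
v + (F/m)dt = (-0.0290, -1.2780, 1.6260)
precession coupling ω×(Iω) = (0.0072, 0.0312, 0.0052)
(τ − ω×Iω)/I = (-0.2657, 0.3233, -0.6956)
ω + α·dt = (1.2867, -0.1838, -0.6348)
q⊗(0,ω) = (0.2166442, -1.3547786, 0.4215520, -0.1730212)
q' = normalize(q + ½dt·q⊗(0,ω)) = (-0.8274, -0.0310, 0.5275, 0.1903)

p' = (1.5000, 1.5350, 2.5800)
q' = (-0.8274, -0.0310, 0.5275, 0.1903)
v' = (-0.0290, -1.2780, 1.6260)
ω' = (1.2867, -0.1838, -0.6348)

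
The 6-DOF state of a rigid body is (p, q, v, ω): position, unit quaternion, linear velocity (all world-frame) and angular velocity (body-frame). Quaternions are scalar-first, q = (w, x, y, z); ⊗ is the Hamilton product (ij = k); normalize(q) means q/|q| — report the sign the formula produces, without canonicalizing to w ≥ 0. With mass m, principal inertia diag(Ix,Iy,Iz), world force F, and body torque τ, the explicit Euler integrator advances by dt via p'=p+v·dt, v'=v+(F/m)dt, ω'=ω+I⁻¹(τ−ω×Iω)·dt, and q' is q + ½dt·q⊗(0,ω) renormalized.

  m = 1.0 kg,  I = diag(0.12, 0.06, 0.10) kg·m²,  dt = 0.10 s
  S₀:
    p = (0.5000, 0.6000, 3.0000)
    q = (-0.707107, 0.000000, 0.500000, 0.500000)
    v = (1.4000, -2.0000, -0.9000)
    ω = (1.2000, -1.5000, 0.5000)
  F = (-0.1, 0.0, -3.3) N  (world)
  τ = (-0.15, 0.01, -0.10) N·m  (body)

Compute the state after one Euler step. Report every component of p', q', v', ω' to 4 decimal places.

angular accel α = (-1.0000, -0.0333, -2.0800)
new body rate ω' = (1.1000, -1.5033, 0.2920)
q⊗(0,ω) = (0.5000000, 0.1514716, 1.6606605, -0.9535535)
q + ½dt·q⊗(0,ω), renormalized = (-0.6788, 0.0075, 0.5802, 0.4501)
p' = p + v·dt = (0.6400, 0.4000, 2.9100)
new velocity v' = (1.3900, -2.0000, -1.2300)

p' = (0.6400, 0.4000, 2.9100)
q' = (-0.6788, 0.0075, 0.5802, 0.4501)
v' = (1.3900, -2.0000, -1.2300)
ω' = (1.1000, -1.5033, 0.2920)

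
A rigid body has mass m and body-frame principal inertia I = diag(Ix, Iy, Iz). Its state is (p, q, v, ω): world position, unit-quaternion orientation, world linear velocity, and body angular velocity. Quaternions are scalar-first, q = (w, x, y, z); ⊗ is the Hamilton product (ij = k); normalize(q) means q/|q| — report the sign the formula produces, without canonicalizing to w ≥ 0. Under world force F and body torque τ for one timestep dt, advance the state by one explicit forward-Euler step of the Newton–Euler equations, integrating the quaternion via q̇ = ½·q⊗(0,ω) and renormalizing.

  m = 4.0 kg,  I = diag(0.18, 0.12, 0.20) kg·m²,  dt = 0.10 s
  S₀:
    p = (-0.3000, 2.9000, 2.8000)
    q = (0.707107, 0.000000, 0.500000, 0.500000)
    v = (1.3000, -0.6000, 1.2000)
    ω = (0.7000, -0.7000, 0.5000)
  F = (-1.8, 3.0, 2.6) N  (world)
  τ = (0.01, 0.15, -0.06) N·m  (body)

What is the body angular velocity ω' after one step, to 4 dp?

ω' = (0.7211, -0.5692, 0.4553)

precession coupling ω×(Iω) = (-0.0280, -0.0070, 0.0294)
angular accel α = (0.2111, 1.3083, -0.4470)
new body rate ω' = (0.7211, -0.5692, 0.4553)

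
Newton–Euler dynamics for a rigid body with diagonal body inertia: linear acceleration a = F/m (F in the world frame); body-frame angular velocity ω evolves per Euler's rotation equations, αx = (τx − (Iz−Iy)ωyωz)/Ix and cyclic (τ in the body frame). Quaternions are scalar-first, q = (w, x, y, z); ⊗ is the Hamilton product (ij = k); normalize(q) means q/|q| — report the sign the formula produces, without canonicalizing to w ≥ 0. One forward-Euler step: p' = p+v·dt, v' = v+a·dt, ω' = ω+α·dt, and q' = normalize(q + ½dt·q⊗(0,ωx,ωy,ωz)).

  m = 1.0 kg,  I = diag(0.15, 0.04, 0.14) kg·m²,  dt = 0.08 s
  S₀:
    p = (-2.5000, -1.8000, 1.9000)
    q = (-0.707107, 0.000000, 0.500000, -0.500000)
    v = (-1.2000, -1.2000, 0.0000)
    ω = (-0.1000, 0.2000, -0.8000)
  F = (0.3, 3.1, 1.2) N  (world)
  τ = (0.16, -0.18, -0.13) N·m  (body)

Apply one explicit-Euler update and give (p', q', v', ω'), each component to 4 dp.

linear accel F/m = (0.3000, 3.1000, 1.2000)
new position p' = (-2.5960, -1.8960, 1.9000)
v' = v + a·dt = (-1.1760, -0.9520, 0.0960)
ω×(Iω) gyroscopic = (-0.0160, 0.0008, 0.0022)
angular accel α = (1.1733, -4.5200, -0.9443)
ω + α·dt = (-0.0061, -0.1616, -0.8755)
2q̇ = q⊗(0,ω) = (-0.5000000, -0.2292893, -0.0914214, 0.6156856)
updated quaternion q' = (-0.7267, -0.0092, 0.4961, -0.4751)

p' = (-2.5960, -1.8960, 1.9000)
q' = (-0.7267, -0.0092, 0.4961, -0.4751)
v' = (-1.1760, -0.9520, 0.0960)
ω' = (-0.0061, -0.1616, -0.8755)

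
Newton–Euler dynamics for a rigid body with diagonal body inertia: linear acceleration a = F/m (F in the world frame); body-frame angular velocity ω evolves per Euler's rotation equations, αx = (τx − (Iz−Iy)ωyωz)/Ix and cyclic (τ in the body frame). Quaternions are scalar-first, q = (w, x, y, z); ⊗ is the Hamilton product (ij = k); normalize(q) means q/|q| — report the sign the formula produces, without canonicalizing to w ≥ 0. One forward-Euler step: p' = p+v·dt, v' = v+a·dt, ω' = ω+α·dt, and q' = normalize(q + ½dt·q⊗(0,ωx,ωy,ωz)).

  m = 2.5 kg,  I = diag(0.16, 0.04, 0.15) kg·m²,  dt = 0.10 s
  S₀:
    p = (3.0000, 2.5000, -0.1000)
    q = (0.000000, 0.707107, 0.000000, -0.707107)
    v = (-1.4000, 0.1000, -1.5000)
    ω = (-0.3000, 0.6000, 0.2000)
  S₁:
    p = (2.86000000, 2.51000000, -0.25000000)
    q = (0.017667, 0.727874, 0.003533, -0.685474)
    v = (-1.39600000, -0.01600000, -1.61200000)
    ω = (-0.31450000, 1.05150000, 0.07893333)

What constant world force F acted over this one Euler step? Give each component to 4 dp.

F = (0.1000, -2.9000, -2.8000)

velocity change Δv = (0.00400000, -0.11600000, -0.11200000)
m·(v₁−v₀)/dt = (0.1000, -2.9000, -2.8000)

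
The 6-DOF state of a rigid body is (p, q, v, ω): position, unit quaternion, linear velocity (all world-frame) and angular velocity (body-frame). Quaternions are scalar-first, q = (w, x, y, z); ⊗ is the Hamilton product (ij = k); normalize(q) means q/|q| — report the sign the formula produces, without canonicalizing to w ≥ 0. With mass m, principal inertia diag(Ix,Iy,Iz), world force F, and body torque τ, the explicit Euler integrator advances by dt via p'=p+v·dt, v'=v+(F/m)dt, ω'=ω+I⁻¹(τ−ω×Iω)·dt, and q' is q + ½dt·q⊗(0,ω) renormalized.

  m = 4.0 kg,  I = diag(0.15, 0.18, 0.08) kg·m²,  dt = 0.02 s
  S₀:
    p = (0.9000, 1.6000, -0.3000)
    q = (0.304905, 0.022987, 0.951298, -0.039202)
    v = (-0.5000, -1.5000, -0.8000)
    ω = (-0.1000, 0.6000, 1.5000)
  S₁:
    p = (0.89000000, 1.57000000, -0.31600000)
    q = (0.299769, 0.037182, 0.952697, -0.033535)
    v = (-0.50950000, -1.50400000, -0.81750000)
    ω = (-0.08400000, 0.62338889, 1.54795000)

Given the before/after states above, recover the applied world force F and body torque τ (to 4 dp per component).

F = (-1.9000, -0.8000, -3.5000)
τ = (0.0300, 0.2000, 0.1900)

ω₁ − ω₀ = (0.01600000, 0.02338889, 0.04795000)
τ = I·(Δω/dt) + ω₀×(Iω₀) = (0.0300, 0.2000, 0.1900)
Δv = v₁−v₀ = (-0.00950000, -0.00400000, -0.01750000)
applied force F = (-1.9000, -0.8000, -3.5000)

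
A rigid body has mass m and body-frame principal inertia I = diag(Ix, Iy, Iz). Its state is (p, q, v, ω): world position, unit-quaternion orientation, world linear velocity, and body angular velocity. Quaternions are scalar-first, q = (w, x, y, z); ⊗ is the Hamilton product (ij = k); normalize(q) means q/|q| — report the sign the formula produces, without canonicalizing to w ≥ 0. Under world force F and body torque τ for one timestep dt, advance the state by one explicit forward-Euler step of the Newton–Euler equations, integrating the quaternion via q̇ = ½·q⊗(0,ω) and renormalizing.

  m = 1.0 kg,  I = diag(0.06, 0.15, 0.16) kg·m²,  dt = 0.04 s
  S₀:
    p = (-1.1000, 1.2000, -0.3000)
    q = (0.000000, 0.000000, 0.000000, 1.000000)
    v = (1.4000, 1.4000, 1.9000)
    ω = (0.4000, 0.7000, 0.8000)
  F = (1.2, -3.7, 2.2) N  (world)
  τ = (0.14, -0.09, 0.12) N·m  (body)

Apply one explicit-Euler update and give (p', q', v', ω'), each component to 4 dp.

p' = (-1.0440, 1.2560, -0.2240)
q' = (-0.0160, -0.0140, 0.0080, 0.9997)
v' = (1.4480, 1.2520, 1.9880)
ω' = (0.4896, 0.6845, 0.8237)

p + v·dt = (-1.0440, 1.2560, -0.2240)
v + (F/m)dt = (1.4480, 1.2520, 1.9880)
angular accel α = (2.2400, -0.3867, 0.5925)
ω' = ω + α·dt = (0.4896, 0.6845, 0.8237)
q⊗(0,ω) = (-0.8000000, -0.7000000, 0.4000000, 0.0000000)
q + ½dt·q⊗(0,ω), renormalized = (-0.0160, -0.0140, 0.0080, 0.9997)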